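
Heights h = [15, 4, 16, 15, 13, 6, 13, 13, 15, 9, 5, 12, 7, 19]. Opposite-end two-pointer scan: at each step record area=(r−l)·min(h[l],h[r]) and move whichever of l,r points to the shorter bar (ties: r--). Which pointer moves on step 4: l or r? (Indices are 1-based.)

l

l=1 r=14: min(15,19)*13=195 best=195 *, l++
l=2 r=14: min(4,19)*12=48 best=195, l++
l=3 r=14: min(16,19)*11=176 best=195, l++
l=4 r=14: min(15,19)*10=150 best=195, l++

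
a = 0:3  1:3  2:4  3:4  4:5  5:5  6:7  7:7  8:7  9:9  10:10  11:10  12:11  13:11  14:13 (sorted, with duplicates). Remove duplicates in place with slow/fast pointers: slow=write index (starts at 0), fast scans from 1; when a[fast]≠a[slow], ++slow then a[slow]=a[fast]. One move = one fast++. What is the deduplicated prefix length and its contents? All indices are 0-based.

length 8; prefix = [3, 4, 5, 7, 9, 10, 11, 13]

slow=0 fast=1: a[fast]=3=a[slow] dup, fast++
slow=0 fast=2: a[fast]=4≠a[slow]=3 write a[1]=4, slow++,fast++
slow=1 fast=3: a[fast]=4=a[slow] dup, fast++
slow=1 fast=4: a[fast]=5≠a[slow]=4 write a[2]=5, slow++,fast++
slow=2 fast=5: a[fast]=5=a[slow] dup, fast++
slow=2 fast=6: a[fast]=7≠a[slow]=5 write a[3]=7, slow++,fast++
slow=3 fast=7: a[fast]=7=a[slow] dup, fast++
slow=3 fast=8: a[fast]=7=a[slow] dup, fast++
slow=3 fast=9: a[fast]=9≠a[slow]=7 write a[4]=9, slow++,fast++
slow=4 fast=10: a[fast]=10≠a[slow]=9 write a[5]=10, slow++,fast++
slow=5 fast=11: a[fast]=10=a[slow] dup, fast++
slow=5 fast=12: a[fast]=11≠a[slow]=10 write a[6]=11, slow++,fast++
slow=6 fast=13: a[fast]=11=a[slow] dup, fast++
slow=6 fast=14: a[fast]=13≠a[slow]=11 write a[7]=13, slow++,fast++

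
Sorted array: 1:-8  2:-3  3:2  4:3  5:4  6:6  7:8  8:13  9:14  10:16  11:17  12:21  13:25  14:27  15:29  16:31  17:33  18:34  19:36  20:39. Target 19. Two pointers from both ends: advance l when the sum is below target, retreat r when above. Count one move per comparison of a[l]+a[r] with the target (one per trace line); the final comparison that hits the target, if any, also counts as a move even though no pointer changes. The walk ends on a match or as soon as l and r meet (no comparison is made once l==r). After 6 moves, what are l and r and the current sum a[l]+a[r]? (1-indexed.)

l=1, r=14, sum=19

[1,20] -8+39=31 >19 → r--
[1,19] -8+36=28 >19 → r--
[1,18] -8+34=26 >19 → r--
[1,17] -8+33=25 >19 → r--
[1,16] -8+31=23 >19 → r--
[1,15] -8+29=21 >19 → r--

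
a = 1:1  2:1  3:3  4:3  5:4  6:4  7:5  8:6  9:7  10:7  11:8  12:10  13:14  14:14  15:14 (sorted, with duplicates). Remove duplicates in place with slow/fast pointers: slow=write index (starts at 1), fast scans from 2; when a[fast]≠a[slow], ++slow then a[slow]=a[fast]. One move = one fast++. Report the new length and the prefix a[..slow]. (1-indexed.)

length 9; prefix = [1, 3, 4, 5, 6, 7, 8, 10, 14]

slow=1 fast=2: a[fast]=1=a[slow] dup, fast++
slow=1 fast=3: a[fast]=3≠a[slow]=1 write a[2]=3, slow++,fast++
slow=2 fast=4: a[fast]=3=a[slow] dup, fast++
slow=2 fast=5: a[fast]=4≠a[slow]=3 write a[3]=4, slow++,fast++
slow=3 fast=6: a[fast]=4=a[slow] dup, fast++
slow=3 fast=7: a[fast]=5≠a[slow]=4 write a[4]=5, slow++,fast++
slow=4 fast=8: a[fast]=6≠a[slow]=5 write a[5]=6, slow++,fast++
slow=5 fast=9: a[fast]=7≠a[slow]=6 write a[6]=7, slow++,fast++
slow=6 fast=10: a[fast]=7=a[slow] dup, fast++
slow=6 fast=11: a[fast]=8≠a[slow]=7 write a[7]=8, slow++,fast++
slow=7 fast=12: a[fast]=10≠a[slow]=8 write a[8]=10, slow++,fast++
slow=8 fast=13: a[fast]=14≠a[slow]=10 write a[9]=14, slow++,fast++
slow=9 fast=14: a[fast]=14=a[slow] dup, fast++
slow=9 fast=15: a[fast]=14=a[slow] dup, fast++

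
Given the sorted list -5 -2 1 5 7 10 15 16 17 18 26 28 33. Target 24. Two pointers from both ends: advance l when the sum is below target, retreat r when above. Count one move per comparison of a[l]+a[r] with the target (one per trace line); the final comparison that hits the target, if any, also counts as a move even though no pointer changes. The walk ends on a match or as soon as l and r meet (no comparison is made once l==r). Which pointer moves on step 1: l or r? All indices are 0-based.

l=0 r=12: -5+33=28 >24, r--

r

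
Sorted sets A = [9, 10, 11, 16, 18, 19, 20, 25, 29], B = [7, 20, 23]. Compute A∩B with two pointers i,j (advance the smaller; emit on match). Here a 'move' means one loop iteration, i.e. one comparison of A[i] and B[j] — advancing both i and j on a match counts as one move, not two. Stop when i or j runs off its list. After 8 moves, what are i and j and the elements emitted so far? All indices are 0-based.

i=0 j=0: 9>7, j++
i=0 j=1: 9<20, i++
i=1 j=1: 10<20, i++
i=2 j=1: 11<20, i++
i=3 j=1: 16<20, i++
i=4 j=1: 18<20, i++
i=5 j=1: 19<20, i++
i=6 j=1: 20==20 emit, i++,j++

i=7, j=2, emitted=[20]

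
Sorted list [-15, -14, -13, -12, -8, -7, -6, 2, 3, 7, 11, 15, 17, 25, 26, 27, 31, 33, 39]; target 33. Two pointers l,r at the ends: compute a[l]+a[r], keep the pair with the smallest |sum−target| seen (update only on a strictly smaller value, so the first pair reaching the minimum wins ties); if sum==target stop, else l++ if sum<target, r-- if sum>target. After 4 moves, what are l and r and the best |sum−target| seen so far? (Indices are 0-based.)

l=0 r=18: -15+39=24 d=9 *, l++
l=1 r=18: -14+39=25 d=8 *, l++
l=2 r=18: -13+39=26 d=7 *, l++
l=3 r=18: -12+39=27 d=6 *, l++

l=4, r=18, best |Δ|=6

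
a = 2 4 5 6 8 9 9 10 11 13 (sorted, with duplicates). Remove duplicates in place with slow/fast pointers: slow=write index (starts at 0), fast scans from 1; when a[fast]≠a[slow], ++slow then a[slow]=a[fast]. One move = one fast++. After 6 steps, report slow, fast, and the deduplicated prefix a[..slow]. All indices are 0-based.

slow=0 fast=1: a[fast]=4≠a[slow]=2 write a[1]=4, slow++,fast++
slow=1 fast=2: a[fast]=5≠a[slow]=4 write a[2]=5, slow++,fast++
slow=2 fast=3: a[fast]=6≠a[slow]=5 write a[3]=6, slow++,fast++
slow=3 fast=4: a[fast]=8≠a[slow]=6 write a[4]=8, slow++,fast++
slow=4 fast=5: a[fast]=9≠a[slow]=8 write a[5]=9, slow++,fast++
slow=5 fast=6: a[fast]=9=a[slow] dup, fast++

slow=5, fast=7, prefix=[2, 4, 5, 6, 8, 9]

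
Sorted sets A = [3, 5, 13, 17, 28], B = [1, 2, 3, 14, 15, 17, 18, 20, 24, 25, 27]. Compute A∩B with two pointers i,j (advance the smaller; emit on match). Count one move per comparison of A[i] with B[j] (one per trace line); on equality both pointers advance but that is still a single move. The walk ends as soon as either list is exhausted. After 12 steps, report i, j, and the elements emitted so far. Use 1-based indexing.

i=5, j=11, emitted=[3, 17]

[i=1,j=1] 3>1 → j++
[i=1,j=2] 3>2 → j++
[i=1,j=3] 3==3 emit → i++,j++
[i=2,j=4] 5<14 → i++
[i=3,j=4] 13<14 → i++
[i=4,j=4] 17>14 → j++
[i=4,j=5] 17>15 → j++
[i=4,j=6] 17==17 emit → i++,j++
[i=5,j=7] 28>18 → j++
[i=5,j=8] 28>20 → j++
[i=5,j=9] 28>24 → j++
[i=5,j=10] 28>25 → j++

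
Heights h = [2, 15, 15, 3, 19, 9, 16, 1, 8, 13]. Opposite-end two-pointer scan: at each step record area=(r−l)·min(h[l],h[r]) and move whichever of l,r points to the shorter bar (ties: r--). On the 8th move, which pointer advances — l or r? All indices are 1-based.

l=1 r=10: min(2,13)*9=18 best=18 *, l++
l=2 r=10: min(15,13)*8=104 best=104 *, r--
l=2 r=9: min(15,8)*7=56 best=104, r--
l=2 r=8: min(15,1)*6=6 best=104, r--
l=2 r=7: min(15,16)*5=75 best=104, l++
l=3 r=7: min(15,16)*4=60 best=104, l++
l=4 r=7: min(3,16)*3=9 best=104, l++
l=5 r=7: min(19,16)*2=32 best=104, r--

r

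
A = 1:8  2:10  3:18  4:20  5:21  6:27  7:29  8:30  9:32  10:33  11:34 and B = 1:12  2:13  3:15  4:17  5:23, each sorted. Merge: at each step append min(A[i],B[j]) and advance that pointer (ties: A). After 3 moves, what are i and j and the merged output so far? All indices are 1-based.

i=1 j=1: A[i]=8<=B[j]=12 take 8, i++
i=2 j=1: A[i]=10<=B[j]=12 take 10, i++
i=3 j=1: A[i]=18>B[j]=12 take 12, j++

i=3, j=2, merged so far=[8, 10, 12]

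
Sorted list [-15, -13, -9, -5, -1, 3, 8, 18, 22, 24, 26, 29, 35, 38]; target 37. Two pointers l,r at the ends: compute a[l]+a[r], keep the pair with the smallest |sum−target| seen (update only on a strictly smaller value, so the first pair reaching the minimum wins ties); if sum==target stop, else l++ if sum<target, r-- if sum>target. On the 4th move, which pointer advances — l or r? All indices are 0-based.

l

[0,13] -15+38=23 d=14 * → l++
[1,13] -13+38=25 d=12 * → l++
[2,13] -9+38=29 d=8 * → l++
[3,13] -5+38=33 d=4 * → l++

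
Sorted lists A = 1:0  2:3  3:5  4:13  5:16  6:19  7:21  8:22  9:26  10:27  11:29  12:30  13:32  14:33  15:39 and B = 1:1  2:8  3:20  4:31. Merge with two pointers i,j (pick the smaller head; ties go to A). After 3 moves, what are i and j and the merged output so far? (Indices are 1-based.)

i=1 j=1: A[i]=0<=B[j]=1 take 0, i++
i=2 j=1: A[i]=3>B[j]=1 take 1, j++
i=2 j=2: A[i]=3<=B[j]=8 take 3, i++

i=3, j=2, merged so far=[0, 1, 3]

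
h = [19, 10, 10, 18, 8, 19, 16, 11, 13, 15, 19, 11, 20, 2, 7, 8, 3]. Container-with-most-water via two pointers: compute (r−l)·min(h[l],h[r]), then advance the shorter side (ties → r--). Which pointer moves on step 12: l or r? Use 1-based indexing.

l

[1,17] min(19,3)*16=48 best=48 * → r--
[1,16] min(19,8)*15=120 best=120 * → r--
[1,15] min(19,7)*14=98 best=120 → r--
[1,14] min(19,2)*13=26 best=120 → r--
[1,13] min(19,20)*12=228 best=228 * → l++
[2,13] min(10,20)*11=110 best=228 → l++
[3,13] min(10,20)*10=100 best=228 → l++
[4,13] min(18,20)*9=162 best=228 → l++
[5,13] min(8,20)*8=64 best=228 → l++
[6,13] min(19,20)*7=133 best=228 → l++
[7,13] min(16,20)*6=96 best=228 → l++
[8,13] min(11,20)*5=55 best=228 → l++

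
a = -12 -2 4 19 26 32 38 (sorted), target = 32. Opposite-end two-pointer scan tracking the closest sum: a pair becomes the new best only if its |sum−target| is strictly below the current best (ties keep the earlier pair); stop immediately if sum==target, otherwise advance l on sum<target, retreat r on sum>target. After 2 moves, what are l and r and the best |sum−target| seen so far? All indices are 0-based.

[0,6] -12+38=26 d=6 * → l++
[1,6] -2+38=36 d=4 * → r--

l=1, r=5, best |Δ|=4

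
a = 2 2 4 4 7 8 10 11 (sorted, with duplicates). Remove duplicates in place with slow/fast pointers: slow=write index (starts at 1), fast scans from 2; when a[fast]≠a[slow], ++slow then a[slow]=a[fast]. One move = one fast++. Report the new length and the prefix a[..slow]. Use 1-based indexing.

(s=1,f=2) a[fast]=2=a[slow] dup → fast++
(s=1,f=3) a[fast]=4≠a[slow]=2 write a[2]=4 → slow++,fast++
(s=2,f=4) a[fast]=4=a[slow] dup → fast++
(s=2,f=5) a[fast]=7≠a[slow]=4 write a[3]=7 → slow++,fast++
(s=3,f=6) a[fast]=8≠a[slow]=7 write a[4]=8 → slow++,fast++
(s=4,f=7) a[fast]=10≠a[slow]=8 write a[5]=10 → slow++,fast++
(s=5,f=8) a[fast]=11≠a[slow]=10 write a[6]=11 → slow++,fast++

length 6; prefix = [2, 4, 7, 8, 10, 11]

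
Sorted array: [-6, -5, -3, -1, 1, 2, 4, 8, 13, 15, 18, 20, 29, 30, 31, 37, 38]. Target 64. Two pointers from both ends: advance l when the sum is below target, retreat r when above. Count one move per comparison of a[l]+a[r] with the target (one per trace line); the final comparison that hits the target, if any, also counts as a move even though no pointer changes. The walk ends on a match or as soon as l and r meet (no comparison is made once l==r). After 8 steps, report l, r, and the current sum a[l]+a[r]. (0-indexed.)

l=8, r=16, sum=51

[0,16] -6+38=32 <64 → l++
[1,16] -5+38=33 <64 → l++
[2,16] -3+38=35 <64 → l++
[3,16] -1+38=37 <64 → l++
[4,16] 1+38=39 <64 → l++
[5,16] 2+38=40 <64 → l++
[6,16] 4+38=42 <64 → l++
[7,16] 8+38=46 <64 → l++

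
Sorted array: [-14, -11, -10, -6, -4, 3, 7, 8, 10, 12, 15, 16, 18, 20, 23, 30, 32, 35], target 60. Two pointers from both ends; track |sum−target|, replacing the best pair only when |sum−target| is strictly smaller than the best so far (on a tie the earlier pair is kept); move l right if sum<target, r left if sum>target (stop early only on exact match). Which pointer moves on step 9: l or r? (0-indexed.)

l=0 r=17: -14+35=21 d=39 *, l++
l=1 r=17: -11+35=24 d=36 *, l++
l=2 r=17: -10+35=25 d=35 *, l++
l=3 r=17: -6+35=29 d=31 *, l++
l=4 r=17: -4+35=31 d=29 *, l++
l=5 r=17: 3+35=38 d=22 *, l++
l=6 r=17: 7+35=42 d=18 *, l++
l=7 r=17: 8+35=43 d=17 *, l++
l=8 r=17: 10+35=45 d=15 *, l++

l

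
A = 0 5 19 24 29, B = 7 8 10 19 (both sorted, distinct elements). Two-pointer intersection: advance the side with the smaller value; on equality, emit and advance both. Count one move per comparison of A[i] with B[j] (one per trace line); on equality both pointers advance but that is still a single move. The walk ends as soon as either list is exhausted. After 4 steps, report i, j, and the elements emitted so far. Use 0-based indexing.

i=0 j=0: 0<7, i++
i=1 j=0: 5<7, i++
i=2 j=0: 19>7, j++
i=2 j=1: 19>8, j++

i=2, j=2, emitted=[]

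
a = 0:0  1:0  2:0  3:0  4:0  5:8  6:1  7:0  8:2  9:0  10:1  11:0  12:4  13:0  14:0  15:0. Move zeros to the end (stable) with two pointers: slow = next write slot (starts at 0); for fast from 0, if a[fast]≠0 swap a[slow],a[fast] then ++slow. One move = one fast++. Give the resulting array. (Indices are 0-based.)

[8, 1, 2, 1, 4, 0, 0, 0, 0, 0, 0, 0, 0, 0, 0, 0]

slow=0 fast=0: a[fast]=0, fast++
slow=0 fast=1: a[fast]=0, fast++
slow=0 fast=2: a[fast]=0, fast++
slow=0 fast=3: a[fast]=0, fast++
slow=0 fast=4: a[fast]=0, fast++
slow=0 fast=5: a[fast]=8≠0 swap→a[0]=8, slow++,fast++
slow=1 fast=6: a[fast]=1≠0 swap→a[1]=1, slow++,fast++
slow=2 fast=7: a[fast]=0, fast++
slow=2 fast=8: a[fast]=2≠0 swap→a[2]=2, slow++,fast++
slow=3 fast=9: a[fast]=0, fast++
slow=3 fast=10: a[fast]=1≠0 swap→a[3]=1, slow++,fast++
slow=4 fast=11: a[fast]=0, fast++
slow=4 fast=12: a[fast]=4≠0 swap→a[4]=4, slow++,fast++
slow=5 fast=13: a[fast]=0, fast++
slow=5 fast=14: a[fast]=0, fast++
slow=5 fast=15: a[fast]=0, fast++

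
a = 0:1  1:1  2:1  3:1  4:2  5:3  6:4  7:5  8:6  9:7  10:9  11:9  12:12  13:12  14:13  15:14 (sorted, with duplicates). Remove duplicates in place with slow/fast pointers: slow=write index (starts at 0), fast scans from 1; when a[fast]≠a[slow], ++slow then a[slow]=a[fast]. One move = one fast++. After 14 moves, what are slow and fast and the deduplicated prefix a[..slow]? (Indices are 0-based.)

slow=0 fast=1: a[fast]=1=a[slow] dup, fast++
slow=0 fast=2: a[fast]=1=a[slow] dup, fast++
slow=0 fast=3: a[fast]=1=a[slow] dup, fast++
slow=0 fast=4: a[fast]=2≠a[slow]=1 write a[1]=2, slow++,fast++
slow=1 fast=5: a[fast]=3≠a[slow]=2 write a[2]=3, slow++,fast++
slow=2 fast=6: a[fast]=4≠a[slow]=3 write a[3]=4, slow++,fast++
slow=3 fast=7: a[fast]=5≠a[slow]=4 write a[4]=5, slow++,fast++
slow=4 fast=8: a[fast]=6≠a[slow]=5 write a[5]=6, slow++,fast++
slow=5 fast=9: a[fast]=7≠a[slow]=6 write a[6]=7, slow++,fast++
slow=6 fast=10: a[fast]=9≠a[slow]=7 write a[7]=9, slow++,fast++
slow=7 fast=11: a[fast]=9=a[slow] dup, fast++
slow=7 fast=12: a[fast]=12≠a[slow]=9 write a[8]=12, slow++,fast++
slow=8 fast=13: a[fast]=12=a[slow] dup, fast++
slow=8 fast=14: a[fast]=13≠a[slow]=12 write a[9]=13, slow++,fast++

slow=9, fast=15, prefix=[1, 2, 3, 4, 5, 6, 7, 9, 12, 13]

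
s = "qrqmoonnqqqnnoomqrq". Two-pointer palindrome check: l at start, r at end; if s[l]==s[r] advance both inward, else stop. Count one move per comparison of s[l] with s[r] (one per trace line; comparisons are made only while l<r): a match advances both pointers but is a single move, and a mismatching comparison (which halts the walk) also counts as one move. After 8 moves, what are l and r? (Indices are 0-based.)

l=8, r=10

[0,18] 'q'=='q' → l++,r--
[1,17] 'r'=='r' → l++,r--
[2,16] 'q'=='q' → l++,r--
[3,15] 'm'=='m' → l++,r--
[4,14] 'o'=='o' → l++,r--
[5,13] 'o'=='o' → l++,r--
[6,12] 'n'=='n' → l++,r--
[7,11] 'n'=='n' → l++,r--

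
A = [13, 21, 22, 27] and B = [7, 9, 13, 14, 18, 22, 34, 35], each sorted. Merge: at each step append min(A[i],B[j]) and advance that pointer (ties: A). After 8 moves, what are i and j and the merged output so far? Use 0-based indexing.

i=3, j=5, merged so far=[7, 9, 13, 13, 14, 18, 21, 22]

[i=0,j=0] A[i]=13>B[j]=7 take 7 → j++
[i=0,j=1] A[i]=13>B[j]=9 take 9 → j++
[i=0,j=2] A[i]=13<=B[j]=13 take 13 → i++
[i=1,j=2] A[i]=21>B[j]=13 take 13 → j++
[i=1,j=3] A[i]=21>B[j]=14 take 14 → j++
[i=1,j=4] A[i]=21>B[j]=18 take 18 → j++
[i=1,j=5] A[i]=21<=B[j]=22 take 21 → i++
[i=2,j=5] A[i]=22<=B[j]=22 take 22 → i++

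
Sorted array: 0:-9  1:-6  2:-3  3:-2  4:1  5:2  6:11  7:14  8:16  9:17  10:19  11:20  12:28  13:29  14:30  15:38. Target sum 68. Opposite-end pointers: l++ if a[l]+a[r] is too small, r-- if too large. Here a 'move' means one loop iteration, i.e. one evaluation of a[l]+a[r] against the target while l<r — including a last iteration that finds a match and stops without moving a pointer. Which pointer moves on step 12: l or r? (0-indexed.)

l=0 r=15: -9+38=29 <68, l++
l=1 r=15: -6+38=32 <68, l++
l=2 r=15: -3+38=35 <68, l++
l=3 r=15: -2+38=36 <68, l++
l=4 r=15: 1+38=39 <68, l++
l=5 r=15: 2+38=40 <68, l++
l=6 r=15: 11+38=49 <68, l++
l=7 r=15: 14+38=52 <68, l++
l=8 r=15: 16+38=54 <68, l++
l=9 r=15: 17+38=55 <68, l++
l=10 r=15: 19+38=57 <68, l++
l=11 r=15: 20+38=58 <68, l++

l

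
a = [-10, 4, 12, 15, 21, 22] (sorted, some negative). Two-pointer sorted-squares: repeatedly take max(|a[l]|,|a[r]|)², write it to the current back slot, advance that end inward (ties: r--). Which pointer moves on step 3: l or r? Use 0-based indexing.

[0,5] |-10|<=|22| out[5]=484 → r--
[0,4] |-10|<=|21| out[4]=441 → r--
[0,3] |-10|<=|15| out[3]=225 → r--

r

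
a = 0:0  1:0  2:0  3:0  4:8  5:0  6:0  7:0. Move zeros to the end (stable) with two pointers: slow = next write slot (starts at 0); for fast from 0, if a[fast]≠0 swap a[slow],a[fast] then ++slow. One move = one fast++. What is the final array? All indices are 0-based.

slow=0 fast=0: a[fast]=0, fast++
slow=0 fast=1: a[fast]=0, fast++
slow=0 fast=2: a[fast]=0, fast++
slow=0 fast=3: a[fast]=0, fast++
slow=0 fast=4: a[fast]=8≠0 swap→a[0]=8, slow++,fast++
slow=1 fast=5: a[fast]=0, fast++
slow=1 fast=6: a[fast]=0, fast++
slow=1 fast=7: a[fast]=0, fast++

[8, 0, 0, 0, 0, 0, 0, 0]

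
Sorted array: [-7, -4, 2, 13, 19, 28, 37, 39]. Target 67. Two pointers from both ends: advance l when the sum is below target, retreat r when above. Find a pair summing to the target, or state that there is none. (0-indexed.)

l=0 r=7: -7+39=32 <67, l++
l=1 r=7: -4+39=35 <67, l++
l=2 r=7: 2+39=41 <67, l++
l=3 r=7: 13+39=52 <67, l++
l=4 r=7: 19+39=58 <67, l++
l=5 r=7: 28+39=67, found

(28, 39)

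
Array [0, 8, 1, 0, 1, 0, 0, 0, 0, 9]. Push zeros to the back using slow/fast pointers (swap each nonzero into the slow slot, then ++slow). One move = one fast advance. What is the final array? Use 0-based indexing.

[8, 1, 1, 9, 0, 0, 0, 0, 0, 0]

(s=0,f=0) a[fast]=0 → fast++
(s=0,f=1) a[fast]=8≠0 swap→a[0]=8 → slow++,fast++
(s=1,f=2) a[fast]=1≠0 swap→a[1]=1 → slow++,fast++
(s=2,f=3) a[fast]=0 → fast++
(s=2,f=4) a[fast]=1≠0 swap→a[2]=1 → slow++,fast++
(s=3,f=5) a[fast]=0 → fast++
(s=3,f=6) a[fast]=0 → fast++
(s=3,f=7) a[fast]=0 → fast++
(s=3,f=8) a[fast]=0 → fast++
(s=3,f=9) a[fast]=9≠0 swap→a[3]=9 → slow++,fast++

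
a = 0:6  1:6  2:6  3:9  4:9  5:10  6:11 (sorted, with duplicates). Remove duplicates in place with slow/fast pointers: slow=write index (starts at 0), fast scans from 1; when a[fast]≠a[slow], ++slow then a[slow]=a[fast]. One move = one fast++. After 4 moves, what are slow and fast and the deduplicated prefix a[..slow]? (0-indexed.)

(s=0,f=1) a[fast]=6=a[slow] dup → fast++
(s=0,f=2) a[fast]=6=a[slow] dup → fast++
(s=0,f=3) a[fast]=9≠a[slow]=6 write a[1]=9 → slow++,fast++
(s=1,f=4) a[fast]=9=a[slow] dup → fast++

slow=1, fast=5, prefix=[6, 9]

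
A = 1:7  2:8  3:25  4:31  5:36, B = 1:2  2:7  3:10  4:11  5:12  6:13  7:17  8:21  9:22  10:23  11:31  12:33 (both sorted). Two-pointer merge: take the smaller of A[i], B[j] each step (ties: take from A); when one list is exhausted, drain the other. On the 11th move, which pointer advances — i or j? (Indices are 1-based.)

[i=1,j=1] A[i]=7>B[j]=2 take 2 → j++
[i=1,j=2] A[i]=7<=B[j]=7 take 7 → i++
[i=2,j=2] A[i]=8>B[j]=7 take 7 → j++
[i=2,j=3] A[i]=8<=B[j]=10 take 8 → i++
[i=3,j=3] A[i]=25>B[j]=10 take 10 → j++
[i=3,j=4] A[i]=25>B[j]=11 take 11 → j++
[i=3,j=5] A[i]=25>B[j]=12 take 12 → j++
[i=3,j=6] A[i]=25>B[j]=13 take 13 → j++
[i=3,j=7] A[i]=25>B[j]=17 take 17 → j++
[i=3,j=8] A[i]=25>B[j]=21 take 21 → j++
[i=3,j=9] A[i]=25>B[j]=22 take 22 → j++

j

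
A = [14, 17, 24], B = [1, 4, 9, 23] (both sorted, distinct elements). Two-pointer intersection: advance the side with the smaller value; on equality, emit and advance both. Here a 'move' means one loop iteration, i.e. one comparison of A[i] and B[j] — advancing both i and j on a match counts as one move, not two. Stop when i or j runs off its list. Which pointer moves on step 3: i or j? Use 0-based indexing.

j

i=0 j=0: 14>1, j++
i=0 j=1: 14>4, j++
i=0 j=2: 14>9, j++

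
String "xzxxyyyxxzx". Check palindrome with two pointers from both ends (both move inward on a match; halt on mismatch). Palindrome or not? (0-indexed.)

palindrome

[0,10] 'x'=='x' → l++,r--
[1,9] 'z'=='z' → l++,r--
[2,8] 'x'=='x' → l++,r--
[3,7] 'x'=='x' → l++,r--
[4,6] 'y'=='y' → l++,r--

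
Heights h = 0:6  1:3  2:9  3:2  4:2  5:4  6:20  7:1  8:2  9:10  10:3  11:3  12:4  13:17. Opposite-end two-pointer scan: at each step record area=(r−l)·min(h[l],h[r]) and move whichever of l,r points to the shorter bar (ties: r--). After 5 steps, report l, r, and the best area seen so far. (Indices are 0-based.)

l=5, r=13, best area=99

[0,13] min(6,17)*13=78 best=78 * → l++
[1,13] min(3,17)*12=36 best=78 → l++
[2,13] min(9,17)*11=99 best=99 * → l++
[3,13] min(2,17)*10=20 best=99 → l++
[4,13] min(2,17)*9=18 best=99 → l++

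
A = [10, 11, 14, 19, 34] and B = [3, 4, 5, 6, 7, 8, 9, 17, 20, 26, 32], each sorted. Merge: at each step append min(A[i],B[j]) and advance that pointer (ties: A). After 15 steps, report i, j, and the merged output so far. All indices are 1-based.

[i=1,j=1] A[i]=10>B[j]=3 take 3 → j++
[i=1,j=2] A[i]=10>B[j]=4 take 4 → j++
[i=1,j=3] A[i]=10>B[j]=5 take 5 → j++
[i=1,j=4] A[i]=10>B[j]=6 take 6 → j++
[i=1,j=5] A[i]=10>B[j]=7 take 7 → j++
[i=1,j=6] A[i]=10>B[j]=8 take 8 → j++
[i=1,j=7] A[i]=10>B[j]=9 take 9 → j++
[i=1,j=8] A[i]=10<=B[j]=17 take 10 → i++
[i=2,j=8] A[i]=11<=B[j]=17 take 11 → i++
[i=3,j=8] A[i]=14<=B[j]=17 take 14 → i++
[i=4,j=8] A[i]=19>B[j]=17 take 17 → j++
[i=4,j=9] A[i]=19<=B[j]=20 take 19 → i++
[i=5,j=9] A[i]=34>B[j]=20 take 20 → j++
[i=5,j=10] A[i]=34>B[j]=26 take 26 → j++
[i=5,j=11] A[i]=34>B[j]=32 take 32 → j++

i=5, j=12, merged so far=[3, 4, 5, 6, 7, 8, 9, 10, 11, 14, 17, 19, 20, 26, 32]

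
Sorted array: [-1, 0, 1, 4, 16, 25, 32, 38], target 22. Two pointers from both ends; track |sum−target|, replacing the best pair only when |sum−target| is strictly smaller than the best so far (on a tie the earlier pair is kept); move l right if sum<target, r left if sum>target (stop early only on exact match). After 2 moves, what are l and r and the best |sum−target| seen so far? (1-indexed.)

[1,8] -1+38=37 d=15 * → r--
[1,7] -1+32=31 d=9 * → r--

l=1, r=6, best |Δ|=9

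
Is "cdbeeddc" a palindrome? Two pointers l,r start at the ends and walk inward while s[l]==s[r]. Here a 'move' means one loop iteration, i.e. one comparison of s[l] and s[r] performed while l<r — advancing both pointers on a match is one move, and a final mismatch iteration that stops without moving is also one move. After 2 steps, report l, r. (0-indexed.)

l=2, r=5

l=0 r=7: 'c'=='c', l++,r--
l=1 r=6: 'd'=='d', l++,r--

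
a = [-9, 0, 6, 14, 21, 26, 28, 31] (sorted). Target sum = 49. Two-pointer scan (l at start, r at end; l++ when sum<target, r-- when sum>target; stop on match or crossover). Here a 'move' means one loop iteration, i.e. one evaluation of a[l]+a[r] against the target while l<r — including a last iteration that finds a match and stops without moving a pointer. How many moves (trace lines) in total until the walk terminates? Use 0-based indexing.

6 moves

l=0 r=7: -9+31=22 <49, l++
l=1 r=7: 0+31=31 <49, l++
l=2 r=7: 6+31=37 <49, l++
l=3 r=7: 14+31=45 <49, l++
l=4 r=7: 21+31=52 >49, r--
l=4 r=6: 21+28=49, found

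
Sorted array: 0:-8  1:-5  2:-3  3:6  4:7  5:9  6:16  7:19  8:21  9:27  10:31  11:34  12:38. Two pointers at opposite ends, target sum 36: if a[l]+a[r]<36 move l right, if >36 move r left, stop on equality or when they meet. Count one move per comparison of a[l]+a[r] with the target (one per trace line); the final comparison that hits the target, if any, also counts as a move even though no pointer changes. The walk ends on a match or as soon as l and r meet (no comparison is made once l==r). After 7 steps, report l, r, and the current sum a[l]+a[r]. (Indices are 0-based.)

l=4, r=9, sum=34

l=0 r=12: -8+38=30 <36, l++
l=1 r=12: -5+38=33 <36, l++
l=2 r=12: -3+38=35 <36, l++
l=3 r=12: 6+38=44 >36, r--
l=3 r=11: 6+34=40 >36, r--
l=3 r=10: 6+31=37 >36, r--
l=3 r=9: 6+27=33 <36, l++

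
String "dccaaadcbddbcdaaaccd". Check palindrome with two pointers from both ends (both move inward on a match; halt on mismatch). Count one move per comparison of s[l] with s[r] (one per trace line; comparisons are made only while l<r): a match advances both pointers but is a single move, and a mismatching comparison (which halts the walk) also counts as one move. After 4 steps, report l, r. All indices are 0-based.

l=0 r=19: 'd'=='d', l++,r--
l=1 r=18: 'c'=='c', l++,r--
l=2 r=17: 'c'=='c', l++,r--
l=3 r=16: 'a'=='a', l++,r--

l=4, r=15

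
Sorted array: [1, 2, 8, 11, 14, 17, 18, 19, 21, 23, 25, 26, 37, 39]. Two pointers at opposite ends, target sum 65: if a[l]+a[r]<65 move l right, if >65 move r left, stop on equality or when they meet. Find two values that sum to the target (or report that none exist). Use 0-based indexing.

[0,13] 1+39=40 <65 → l++
[1,13] 2+39=41 <65 → l++
[2,13] 8+39=47 <65 → l++
[3,13] 11+39=50 <65 → l++
[4,13] 14+39=53 <65 → l++
[5,13] 17+39=56 <65 → l++
[6,13] 18+39=57 <65 → l++
[7,13] 19+39=58 <65 → l++
[8,13] 21+39=60 <65 → l++
[9,13] 23+39=62 <65 → l++
[10,13] 25+39=64 <65 → l++
[11,13] 26+39=65 → found

(26, 39)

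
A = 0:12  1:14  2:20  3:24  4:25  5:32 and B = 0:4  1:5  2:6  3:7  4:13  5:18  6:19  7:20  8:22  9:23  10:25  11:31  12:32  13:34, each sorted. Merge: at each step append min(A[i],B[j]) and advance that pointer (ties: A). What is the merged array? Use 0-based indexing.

[4, 5, 6, 7, 12, 13, 14, 18, 19, 20, 20, 22, 23, 24, 25, 25, 31, 32, 32, 34]

[i=0,j=0] A[i]=12>B[j]=4 take 4 → j++
[i=0,j=1] A[i]=12>B[j]=5 take 5 → j++
[i=0,j=2] A[i]=12>B[j]=6 take 6 → j++
[i=0,j=3] A[i]=12>B[j]=7 take 7 → j++
[i=0,j=4] A[i]=12<=B[j]=13 take 12 → i++
[i=1,j=4] A[i]=14>B[j]=13 take 13 → j++
[i=1,j=5] A[i]=14<=B[j]=18 take 14 → i++
[i=2,j=5] A[i]=20>B[j]=18 take 18 → j++
[i=2,j=6] A[i]=20>B[j]=19 take 19 → j++
[i=2,j=7] A[i]=20<=B[j]=20 take 20 → i++
[i=3,j=7] A[i]=24>B[j]=20 take 20 → j++
[i=3,j=8] A[i]=24>B[j]=22 take 22 → j++
[i=3,j=9] A[i]=24>B[j]=23 take 23 → j++
[i=3,j=10] A[i]=24<=B[j]=25 take 24 → i++
[i=4,j=10] A[i]=25<=B[j]=25 take 25 → i++
[i=5,j=10] A[i]=32>B[j]=25 take 25 → j++
[i=5,j=11] A[i]=32>B[j]=31 take 31 → j++
[i=5,j=12] A[i]=32<=B[j]=32 take 32 → i++
[i=6,j=12] A done, take B[j]=32 → j++
[i=6,j=13] A done, take B[j]=34 → j++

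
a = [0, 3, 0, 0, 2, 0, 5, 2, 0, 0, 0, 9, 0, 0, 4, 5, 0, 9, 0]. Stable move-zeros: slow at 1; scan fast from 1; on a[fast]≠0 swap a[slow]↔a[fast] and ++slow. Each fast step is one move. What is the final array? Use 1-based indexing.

slow=1 fast=1: a[fast]=0, fast++
slow=1 fast=2: a[fast]=3≠0 swap→a[1]=3, slow++,fast++
slow=2 fast=3: a[fast]=0, fast++
slow=2 fast=4: a[fast]=0, fast++
slow=2 fast=5: a[fast]=2≠0 swap→a[2]=2, slow++,fast++
slow=3 fast=6: a[fast]=0, fast++
slow=3 fast=7: a[fast]=5≠0 swap→a[3]=5, slow++,fast++
slow=4 fast=8: a[fast]=2≠0 swap→a[4]=2, slow++,fast++
slow=5 fast=9: a[fast]=0, fast++
slow=5 fast=10: a[fast]=0, fast++
slow=5 fast=11: a[fast]=0, fast++
slow=5 fast=12: a[fast]=9≠0 swap→a[5]=9, slow++,fast++
slow=6 fast=13: a[fast]=0, fast++
slow=6 fast=14: a[fast]=0, fast++
slow=6 fast=15: a[fast]=4≠0 swap→a[6]=4, slow++,fast++
slow=7 fast=16: a[fast]=5≠0 swap→a[7]=5, slow++,fast++
slow=8 fast=17: a[fast]=0, fast++
slow=8 fast=18: a[fast]=9≠0 swap→a[8]=9, slow++,fast++
slow=9 fast=19: a[fast]=0, fast++

[3, 2, 5, 2, 9, 4, 5, 9, 0, 0, 0, 0, 0, 0, 0, 0, 0, 0, 0]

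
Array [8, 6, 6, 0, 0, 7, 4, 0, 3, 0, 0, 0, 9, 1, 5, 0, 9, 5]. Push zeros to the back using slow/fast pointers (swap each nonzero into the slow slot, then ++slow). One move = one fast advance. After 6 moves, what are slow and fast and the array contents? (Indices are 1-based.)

(s=1,f=1) a[fast]=8≠0 swap→a[1]=8 → slow++,fast++
(s=2,f=2) a[fast]=6≠0 swap→a[2]=6 → slow++,fast++
(s=3,f=3) a[fast]=6≠0 swap→a[3]=6 → slow++,fast++
(s=4,f=4) a[fast]=0 → fast++
(s=4,f=5) a[fast]=0 → fast++
(s=4,f=6) a[fast]=7≠0 swap→a[4]=7 → slow++,fast++

slow=5, fast=7, a=[8, 6, 6, 7, 0, 0, 4, 0, 3, 0, 0, 0, 9, 1, 5, 0, 9, 5]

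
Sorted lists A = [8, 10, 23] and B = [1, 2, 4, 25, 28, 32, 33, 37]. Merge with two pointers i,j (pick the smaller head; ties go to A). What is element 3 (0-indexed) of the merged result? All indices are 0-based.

i=0 j=0: A[i]=8>B[j]=1 take 1, j++
i=0 j=1: A[i]=8>B[j]=2 take 2, j++
i=0 j=2: A[i]=8>B[j]=4 take 4, j++
i=0 j=3: A[i]=8<=B[j]=25 take 8, i++
i=1 j=3: A[i]=10<=B[j]=25 take 10, i++
i=2 j=3: A[i]=23<=B[j]=25 take 23, i++
i=3 j=3: A done, take B[j]=25, j++
i=3 j=4: A done, take B[j]=28, j++
i=3 j=5: A done, take B[j]=32, j++
i=3 j=6: A done, take B[j]=33, j++
i=3 j=7: A done, take B[j]=37, j++

merged[3] = 8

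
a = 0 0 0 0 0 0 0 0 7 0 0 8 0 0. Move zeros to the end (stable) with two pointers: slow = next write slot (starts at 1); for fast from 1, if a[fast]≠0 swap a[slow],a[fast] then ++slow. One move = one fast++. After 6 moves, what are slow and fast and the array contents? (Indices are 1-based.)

slow=1, fast=7, a=[0, 0, 0, 0, 0, 0, 0, 0, 7, 0, 0, 8, 0, 0]

slow=1 fast=1: a[fast]=0, fast++
slow=1 fast=2: a[fast]=0, fast++
slow=1 fast=3: a[fast]=0, fast++
slow=1 fast=4: a[fast]=0, fast++
slow=1 fast=5: a[fast]=0, fast++
slow=1 fast=6: a[fast]=0, fast++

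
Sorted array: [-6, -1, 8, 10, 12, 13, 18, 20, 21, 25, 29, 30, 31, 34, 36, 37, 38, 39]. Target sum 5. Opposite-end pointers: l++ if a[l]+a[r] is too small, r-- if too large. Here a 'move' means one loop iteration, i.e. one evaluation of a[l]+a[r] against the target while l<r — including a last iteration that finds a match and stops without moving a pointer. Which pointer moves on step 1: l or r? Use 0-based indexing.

r

l=0 r=17: -6+39=33 >5, r--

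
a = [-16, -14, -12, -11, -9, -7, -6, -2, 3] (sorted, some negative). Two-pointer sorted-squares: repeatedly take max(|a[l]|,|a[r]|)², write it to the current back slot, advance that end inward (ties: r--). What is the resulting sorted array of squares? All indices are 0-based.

[4, 9, 36, 49, 81, 121, 144, 196, 256]

[0,8] |-16|>|3| out[8]=256 → l++
[1,8] |-14|>|3| out[7]=196 → l++
[2,8] |-12|>|3| out[6]=144 → l++
[3,8] |-11|>|3| out[5]=121 → l++
[4,8] |-9|>|3| out[4]=81 → l++
[5,8] |-7|>|3| out[3]=49 → l++
[6,8] |-6|>|3| out[2]=36 → l++
[7,8] |-2|<=|3| out[1]=9 → r--
[7,7] |-2|<=|-2| out[0]=4 → r--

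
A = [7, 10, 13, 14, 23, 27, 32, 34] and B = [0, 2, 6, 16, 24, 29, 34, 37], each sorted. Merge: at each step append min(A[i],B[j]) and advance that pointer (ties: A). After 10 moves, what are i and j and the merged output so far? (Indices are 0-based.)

i=5, j=5, merged so far=[0, 2, 6, 7, 10, 13, 14, 16, 23, 24]

[i=0,j=0] A[i]=7>B[j]=0 take 0 → j++
[i=0,j=1] A[i]=7>B[j]=2 take 2 → j++
[i=0,j=2] A[i]=7>B[j]=6 take 6 → j++
[i=0,j=3] A[i]=7<=B[j]=16 take 7 → i++
[i=1,j=3] A[i]=10<=B[j]=16 take 10 → i++
[i=2,j=3] A[i]=13<=B[j]=16 take 13 → i++
[i=3,j=3] A[i]=14<=B[j]=16 take 14 → i++
[i=4,j=3] A[i]=23>B[j]=16 take 16 → j++
[i=4,j=4] A[i]=23<=B[j]=24 take 23 → i++
[i=5,j=4] A[i]=27>B[j]=24 take 24 → j++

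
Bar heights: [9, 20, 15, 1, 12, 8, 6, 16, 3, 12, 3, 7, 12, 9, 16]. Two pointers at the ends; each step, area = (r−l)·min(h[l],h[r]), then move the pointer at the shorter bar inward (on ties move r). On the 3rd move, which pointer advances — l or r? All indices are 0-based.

r

[0,14] min(9,16)*14=126 best=126 * → l++
[1,14] min(20,16)*13=208 best=208 * → r--
[1,13] min(20,9)*12=108 best=208 → r--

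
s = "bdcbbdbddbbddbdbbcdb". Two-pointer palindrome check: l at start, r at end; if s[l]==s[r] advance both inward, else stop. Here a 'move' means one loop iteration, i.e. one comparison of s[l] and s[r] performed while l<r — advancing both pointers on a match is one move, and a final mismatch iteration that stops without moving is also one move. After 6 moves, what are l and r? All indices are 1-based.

[1,20] 'b'=='b' → l++,r--
[2,19] 'd'=='d' → l++,r--
[3,18] 'c'=='c' → l++,r--
[4,17] 'b'=='b' → l++,r--
[5,16] 'b'=='b' → l++,r--
[6,15] 'd'=='d' → l++,r--

l=7, r=14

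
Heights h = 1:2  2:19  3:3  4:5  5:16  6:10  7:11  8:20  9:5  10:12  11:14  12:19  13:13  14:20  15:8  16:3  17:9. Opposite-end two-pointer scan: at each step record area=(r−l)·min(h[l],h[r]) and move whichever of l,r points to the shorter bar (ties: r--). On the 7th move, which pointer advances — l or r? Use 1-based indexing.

[1,17] min(2,9)*16=32 best=32 * → l++
[2,17] min(19,9)*15=135 best=135 * → r--
[2,16] min(19,3)*14=42 best=135 → r--
[2,15] min(19,8)*13=104 best=135 → r--
[2,14] min(19,20)*12=228 best=228 * → l++
[3,14] min(3,20)*11=33 best=228 → l++
[4,14] min(5,20)*10=50 best=228 → l++

l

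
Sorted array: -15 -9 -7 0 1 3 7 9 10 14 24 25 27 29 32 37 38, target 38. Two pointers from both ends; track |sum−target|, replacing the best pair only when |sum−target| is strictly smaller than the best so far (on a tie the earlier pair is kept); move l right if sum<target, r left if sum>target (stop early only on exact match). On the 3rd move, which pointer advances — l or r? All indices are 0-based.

l=0 r=16: -15+38=23 d=15 *, l++
l=1 r=16: -9+38=29 d=9 *, l++
l=2 r=16: -7+38=31 d=7 *, l++

l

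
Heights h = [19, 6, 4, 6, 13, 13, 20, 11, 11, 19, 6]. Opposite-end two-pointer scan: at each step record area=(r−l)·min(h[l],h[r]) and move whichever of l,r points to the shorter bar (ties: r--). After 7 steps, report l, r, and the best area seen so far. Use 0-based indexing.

l=3, r=6, best area=171

[0,10] min(19,6)*10=60 best=60 * → r--
[0,9] min(19,19)*9=171 best=171 * → r--
[0,8] min(19,11)*8=88 best=171 → r--
[0,7] min(19,11)*7=77 best=171 → r--
[0,6] min(19,20)*6=114 best=171 → l++
[1,6] min(6,20)*5=30 best=171 → l++
[2,6] min(4,20)*4=16 best=171 → l++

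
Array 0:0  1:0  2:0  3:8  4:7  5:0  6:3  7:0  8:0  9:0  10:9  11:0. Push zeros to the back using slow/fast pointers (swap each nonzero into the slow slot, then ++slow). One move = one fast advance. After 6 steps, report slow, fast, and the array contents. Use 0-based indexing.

slow=0 fast=0: a[fast]=0, fast++
slow=0 fast=1: a[fast]=0, fast++
slow=0 fast=2: a[fast]=0, fast++
slow=0 fast=3: a[fast]=8≠0 swap→a[0]=8, slow++,fast++
slow=1 fast=4: a[fast]=7≠0 swap→a[1]=7, slow++,fast++
slow=2 fast=5: a[fast]=0, fast++

slow=2, fast=6, a=[8, 7, 0, 0, 0, 0, 3, 0, 0, 0, 9, 0]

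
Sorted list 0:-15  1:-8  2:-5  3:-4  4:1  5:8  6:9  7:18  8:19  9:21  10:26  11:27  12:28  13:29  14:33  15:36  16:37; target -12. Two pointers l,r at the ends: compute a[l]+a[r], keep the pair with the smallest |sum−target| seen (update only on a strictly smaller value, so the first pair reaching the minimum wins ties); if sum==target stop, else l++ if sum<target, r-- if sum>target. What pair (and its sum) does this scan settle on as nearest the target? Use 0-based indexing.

pair (-8, -4) with sum -12 (|Δ|=0)

l=0 r=16: -15+37=22 d=34 *, r--
l=0 r=15: -15+36=21 d=33 *, r--
l=0 r=14: -15+33=18 d=30 *, r--
l=0 r=13: -15+29=14 d=26 *, r--
l=0 r=12: -15+28=13 d=25 *, r--
l=0 r=11: -15+27=12 d=24 *, r--
l=0 r=10: -15+26=11 d=23 *, r--
l=0 r=9: -15+21=6 d=18 *, r--
l=0 r=8: -15+19=4 d=16 *, r--
l=0 r=7: -15+18=3 d=15 *, r--
l=0 r=6: -15+9=-6 d=6 *, r--
l=0 r=5: -15+8=-7 d=5 *, r--
l=0 r=4: -15+1=-14 d=2 *, l++
l=1 r=4: -8+1=-7 d=5, r--
l=1 r=3: -8+-4=-12 d=0 *, stop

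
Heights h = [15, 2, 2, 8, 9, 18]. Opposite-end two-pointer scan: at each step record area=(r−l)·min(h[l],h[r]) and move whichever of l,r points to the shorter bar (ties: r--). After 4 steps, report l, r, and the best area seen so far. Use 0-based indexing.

l=4, r=5, best area=75

[0,5] min(15,18)*5=75 best=75 * → l++
[1,5] min(2,18)*4=8 best=75 → l++
[2,5] min(2,18)*3=6 best=75 → l++
[3,5] min(8,18)*2=16 best=75 → l++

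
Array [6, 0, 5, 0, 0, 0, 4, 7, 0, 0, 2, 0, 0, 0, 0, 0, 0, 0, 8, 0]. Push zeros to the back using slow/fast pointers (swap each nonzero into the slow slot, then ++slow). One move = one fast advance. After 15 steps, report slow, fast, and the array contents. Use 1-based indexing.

slow=6, fast=16, a=[6, 5, 4, 7, 2, 0, 0, 0, 0, 0, 0, 0, 0, 0, 0, 0, 0, 0, 8, 0]

(s=1,f=1) a[fast]=6≠0 swap→a[1]=6 → slow++,fast++
(s=2,f=2) a[fast]=0 → fast++
(s=2,f=3) a[fast]=5≠0 swap→a[2]=5 → slow++,fast++
(s=3,f=4) a[fast]=0 → fast++
(s=3,f=5) a[fast]=0 → fast++
(s=3,f=6) a[fast]=0 → fast++
(s=3,f=7) a[fast]=4≠0 swap→a[3]=4 → slow++,fast++
(s=4,f=8) a[fast]=7≠0 swap→a[4]=7 → slow++,fast++
(s=5,f=9) a[fast]=0 → fast++
(s=5,f=10) a[fast]=0 → fast++
(s=5,f=11) a[fast]=2≠0 swap→a[5]=2 → slow++,fast++
(s=6,f=12) a[fast]=0 → fast++
(s=6,f=13) a[fast]=0 → fast++
(s=6,f=14) a[fast]=0 → fast++
(s=6,f=15) a[fast]=0 → fast++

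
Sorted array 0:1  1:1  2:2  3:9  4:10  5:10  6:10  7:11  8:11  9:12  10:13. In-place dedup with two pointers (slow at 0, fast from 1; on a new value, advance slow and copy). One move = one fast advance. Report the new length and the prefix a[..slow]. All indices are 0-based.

slow=0 fast=1: a[fast]=1=a[slow] dup, fast++
slow=0 fast=2: a[fast]=2≠a[slow]=1 write a[1]=2, slow++,fast++
slow=1 fast=3: a[fast]=9≠a[slow]=2 write a[2]=9, slow++,fast++
slow=2 fast=4: a[fast]=10≠a[slow]=9 write a[3]=10, slow++,fast++
slow=3 fast=5: a[fast]=10=a[slow] dup, fast++
slow=3 fast=6: a[fast]=10=a[slow] dup, fast++
slow=3 fast=7: a[fast]=11≠a[slow]=10 write a[4]=11, slow++,fast++
slow=4 fast=8: a[fast]=11=a[slow] dup, fast++
slow=4 fast=9: a[fast]=12≠a[slow]=11 write a[5]=12, slow++,fast++
slow=5 fast=10: a[fast]=13≠a[slow]=12 write a[6]=13, slow++,fast++

length 7; prefix = [1, 2, 9, 10, 11, 12, 13]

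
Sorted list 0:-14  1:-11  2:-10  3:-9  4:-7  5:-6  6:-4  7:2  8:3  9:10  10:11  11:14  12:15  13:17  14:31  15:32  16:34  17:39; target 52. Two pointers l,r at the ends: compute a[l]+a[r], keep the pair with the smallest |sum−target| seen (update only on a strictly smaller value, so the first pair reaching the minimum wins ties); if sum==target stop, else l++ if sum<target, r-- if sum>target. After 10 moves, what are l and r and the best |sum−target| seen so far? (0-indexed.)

[0,17] -14+39=25 d=27 * → l++
[1,17] -11+39=28 d=24 * → l++
[2,17] -10+39=29 d=23 * → l++
[3,17] -9+39=30 d=22 * → l++
[4,17] -7+39=32 d=20 * → l++
[5,17] -6+39=33 d=19 * → l++
[6,17] -4+39=35 d=17 * → l++
[7,17] 2+39=41 d=11 * → l++
[8,17] 3+39=42 d=10 * → l++
[9,17] 10+39=49 d=3 * → l++

l=10, r=17, best |Δ|=3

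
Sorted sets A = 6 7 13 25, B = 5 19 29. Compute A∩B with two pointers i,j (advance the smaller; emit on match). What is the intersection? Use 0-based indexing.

[i=0,j=0] 6>5 → j++
[i=0,j=1] 6<19 → i++
[i=1,j=1] 7<19 → i++
[i=2,j=1] 13<19 → i++
[i=3,j=1] 25>19 → j++
[i=3,j=2] 25<29 → i++

intersection = []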